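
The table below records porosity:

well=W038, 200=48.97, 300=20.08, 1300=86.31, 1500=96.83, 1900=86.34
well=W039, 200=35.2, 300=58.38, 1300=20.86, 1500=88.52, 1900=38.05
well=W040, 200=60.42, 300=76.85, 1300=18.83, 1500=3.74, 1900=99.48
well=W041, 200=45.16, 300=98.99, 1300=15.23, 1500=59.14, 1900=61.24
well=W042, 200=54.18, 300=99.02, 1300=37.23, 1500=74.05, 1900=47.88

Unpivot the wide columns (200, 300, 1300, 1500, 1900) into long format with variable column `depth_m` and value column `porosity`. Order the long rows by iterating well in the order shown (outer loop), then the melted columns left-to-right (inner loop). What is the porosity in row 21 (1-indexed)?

25 rows total (5 × 5). Row 21: index ⌊(21-1)/5⌋ = 4 into well → W042; (21-1) mod 5 = 0 into the melted columns → 200.
So row 21 is (W042, 200, 54.18); porosity = 54.18.

54.18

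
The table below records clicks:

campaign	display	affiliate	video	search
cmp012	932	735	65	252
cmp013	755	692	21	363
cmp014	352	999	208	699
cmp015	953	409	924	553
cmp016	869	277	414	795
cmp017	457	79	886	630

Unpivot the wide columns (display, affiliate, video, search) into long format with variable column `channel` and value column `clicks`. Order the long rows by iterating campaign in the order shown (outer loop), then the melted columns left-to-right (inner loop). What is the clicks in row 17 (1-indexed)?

869

24 rows total (6 × 4). Row 17: index ⌊(17-1)/4⌋ = 4 into campaign → cmp016; (17-1) mod 4 = 0 into the melted columns → display.
So row 17 is (cmp016, display, 869); clicks = 869.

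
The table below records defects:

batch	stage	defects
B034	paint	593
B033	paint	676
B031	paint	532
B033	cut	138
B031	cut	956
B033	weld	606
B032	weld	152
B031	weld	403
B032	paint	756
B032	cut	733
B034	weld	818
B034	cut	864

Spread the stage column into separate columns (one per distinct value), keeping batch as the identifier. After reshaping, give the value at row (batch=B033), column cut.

Wide layout: rows indexed by batch, columns are the 3 distinct stage values (paint, cut, weld).
Cell (batch=B033, stage=cut) draws from the long row where batch=B033 and stage=cut, which has defects=138.

138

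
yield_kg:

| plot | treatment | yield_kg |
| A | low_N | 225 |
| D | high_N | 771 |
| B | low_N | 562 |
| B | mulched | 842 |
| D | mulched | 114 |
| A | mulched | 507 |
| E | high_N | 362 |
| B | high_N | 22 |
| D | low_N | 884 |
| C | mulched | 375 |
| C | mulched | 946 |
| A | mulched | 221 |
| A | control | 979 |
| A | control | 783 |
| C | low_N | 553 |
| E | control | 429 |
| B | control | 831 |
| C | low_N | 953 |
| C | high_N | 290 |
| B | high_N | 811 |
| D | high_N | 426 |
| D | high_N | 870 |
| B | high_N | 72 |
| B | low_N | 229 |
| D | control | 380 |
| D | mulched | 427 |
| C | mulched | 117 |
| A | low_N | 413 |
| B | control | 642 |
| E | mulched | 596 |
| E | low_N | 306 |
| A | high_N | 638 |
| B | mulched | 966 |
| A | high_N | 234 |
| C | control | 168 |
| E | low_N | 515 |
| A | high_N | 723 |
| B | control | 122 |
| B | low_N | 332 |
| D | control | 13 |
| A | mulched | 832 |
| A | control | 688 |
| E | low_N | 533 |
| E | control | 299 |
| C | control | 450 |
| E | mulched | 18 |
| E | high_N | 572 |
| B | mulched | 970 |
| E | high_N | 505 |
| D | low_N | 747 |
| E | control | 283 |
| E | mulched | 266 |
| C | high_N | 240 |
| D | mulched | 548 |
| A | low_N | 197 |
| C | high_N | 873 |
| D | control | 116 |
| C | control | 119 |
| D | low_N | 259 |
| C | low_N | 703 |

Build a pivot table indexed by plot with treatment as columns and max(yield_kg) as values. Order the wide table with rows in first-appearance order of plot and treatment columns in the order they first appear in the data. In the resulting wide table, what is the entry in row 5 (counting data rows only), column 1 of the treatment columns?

953

With rows in first-appearance order of plot, row 5 is plot=C. treatment columns in first-appearance order: low_N, high_N, mulched, control; column 1 is low_N.
Long rows with plot=C, treatment=low_N: max(553, 953, 703) = 953.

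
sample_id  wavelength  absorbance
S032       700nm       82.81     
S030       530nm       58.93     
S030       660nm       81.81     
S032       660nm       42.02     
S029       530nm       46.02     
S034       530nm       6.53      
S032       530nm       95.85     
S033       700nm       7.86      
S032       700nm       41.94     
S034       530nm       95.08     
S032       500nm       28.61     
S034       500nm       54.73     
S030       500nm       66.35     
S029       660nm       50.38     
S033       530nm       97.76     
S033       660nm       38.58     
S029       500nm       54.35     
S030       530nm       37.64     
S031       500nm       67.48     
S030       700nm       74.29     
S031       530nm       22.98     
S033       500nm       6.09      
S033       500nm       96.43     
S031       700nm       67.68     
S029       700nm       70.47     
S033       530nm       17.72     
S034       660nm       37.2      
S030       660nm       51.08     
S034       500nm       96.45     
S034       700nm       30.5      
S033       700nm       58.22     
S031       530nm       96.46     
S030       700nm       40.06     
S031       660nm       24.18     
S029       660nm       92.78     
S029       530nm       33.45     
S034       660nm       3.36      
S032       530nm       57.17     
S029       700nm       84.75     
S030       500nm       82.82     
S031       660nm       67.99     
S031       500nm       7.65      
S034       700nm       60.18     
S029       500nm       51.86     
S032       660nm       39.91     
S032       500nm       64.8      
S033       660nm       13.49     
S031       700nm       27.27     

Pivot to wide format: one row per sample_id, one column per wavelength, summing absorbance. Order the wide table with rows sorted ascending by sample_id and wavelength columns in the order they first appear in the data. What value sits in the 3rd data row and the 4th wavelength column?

With rows sorted ascending by sample_id, row 3 is sample_id=S031. wavelength columns in first-appearance order: 700nm, 530nm, 660nm, 500nm; column 4 is 500nm.
Long rows with sample_id=S031, wavelength=500nm: 67.48 + 7.65 = 75.13.

75.13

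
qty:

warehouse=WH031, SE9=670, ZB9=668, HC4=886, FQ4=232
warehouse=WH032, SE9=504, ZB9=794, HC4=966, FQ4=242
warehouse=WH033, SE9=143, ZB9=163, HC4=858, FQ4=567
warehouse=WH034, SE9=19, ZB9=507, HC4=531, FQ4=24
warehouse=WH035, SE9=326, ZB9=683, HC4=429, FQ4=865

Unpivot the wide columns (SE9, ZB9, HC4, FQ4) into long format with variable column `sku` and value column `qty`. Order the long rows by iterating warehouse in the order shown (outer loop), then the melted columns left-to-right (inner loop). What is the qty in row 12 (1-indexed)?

567

20 rows total (5 × 4). Row 12: index ⌊(12-1)/4⌋ = 2 into warehouse → WH033; (12-1) mod 4 = 3 into the melted columns → FQ4.
So row 12 is (WH033, FQ4, 567); qty = 567.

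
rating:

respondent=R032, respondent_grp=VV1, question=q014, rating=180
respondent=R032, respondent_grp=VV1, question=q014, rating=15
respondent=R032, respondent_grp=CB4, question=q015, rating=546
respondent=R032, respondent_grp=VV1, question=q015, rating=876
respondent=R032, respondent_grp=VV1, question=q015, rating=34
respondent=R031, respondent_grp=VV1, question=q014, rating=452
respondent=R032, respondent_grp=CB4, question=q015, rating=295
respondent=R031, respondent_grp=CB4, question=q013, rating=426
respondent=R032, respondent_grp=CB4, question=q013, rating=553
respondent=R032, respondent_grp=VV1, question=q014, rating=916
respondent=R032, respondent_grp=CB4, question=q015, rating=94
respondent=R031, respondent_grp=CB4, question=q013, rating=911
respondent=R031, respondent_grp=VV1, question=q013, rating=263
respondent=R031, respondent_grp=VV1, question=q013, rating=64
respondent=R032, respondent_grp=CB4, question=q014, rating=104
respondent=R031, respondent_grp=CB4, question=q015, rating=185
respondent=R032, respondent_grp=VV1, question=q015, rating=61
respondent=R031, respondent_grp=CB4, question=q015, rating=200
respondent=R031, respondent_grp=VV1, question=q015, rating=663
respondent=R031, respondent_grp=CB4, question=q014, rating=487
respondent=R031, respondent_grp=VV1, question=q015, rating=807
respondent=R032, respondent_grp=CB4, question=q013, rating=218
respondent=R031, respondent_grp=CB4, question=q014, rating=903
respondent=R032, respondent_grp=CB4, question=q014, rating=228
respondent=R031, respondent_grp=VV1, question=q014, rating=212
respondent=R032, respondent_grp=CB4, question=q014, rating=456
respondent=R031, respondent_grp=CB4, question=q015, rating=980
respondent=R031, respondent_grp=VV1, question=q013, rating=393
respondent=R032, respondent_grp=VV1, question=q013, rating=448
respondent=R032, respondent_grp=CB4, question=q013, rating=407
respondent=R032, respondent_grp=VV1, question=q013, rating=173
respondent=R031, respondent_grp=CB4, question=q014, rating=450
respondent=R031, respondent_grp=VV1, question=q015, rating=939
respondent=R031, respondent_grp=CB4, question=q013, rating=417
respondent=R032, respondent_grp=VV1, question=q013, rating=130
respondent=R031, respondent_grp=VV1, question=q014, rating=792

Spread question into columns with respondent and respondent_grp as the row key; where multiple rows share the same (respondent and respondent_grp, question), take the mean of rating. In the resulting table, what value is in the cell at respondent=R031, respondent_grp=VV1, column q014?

485.33

Rows with respondent=R031, respondent_grp=VV1 and question=q014: rating values are 452, 212, 792.
(452 + 212 + 792) / 3 = 485.33.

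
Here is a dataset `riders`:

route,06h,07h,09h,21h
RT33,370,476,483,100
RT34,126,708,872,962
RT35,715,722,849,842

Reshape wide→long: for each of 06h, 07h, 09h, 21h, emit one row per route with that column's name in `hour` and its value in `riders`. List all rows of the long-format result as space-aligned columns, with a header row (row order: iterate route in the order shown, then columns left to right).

Each (route, column) pair becomes one row: 3 × 4 = 12 rows.
For example, (RT33, 06h) → riders=370.

route  hour  riders
RT33   06h   370   
RT33   07h   476   
RT33   09h   483   
RT33   21h   100   
RT34   06h   126   
RT34   07h   708   
RT34   09h   872   
RT34   21h   962   
RT35   06h   715   
RT35   07h   722   
RT35   09h   849   
RT35   21h   842   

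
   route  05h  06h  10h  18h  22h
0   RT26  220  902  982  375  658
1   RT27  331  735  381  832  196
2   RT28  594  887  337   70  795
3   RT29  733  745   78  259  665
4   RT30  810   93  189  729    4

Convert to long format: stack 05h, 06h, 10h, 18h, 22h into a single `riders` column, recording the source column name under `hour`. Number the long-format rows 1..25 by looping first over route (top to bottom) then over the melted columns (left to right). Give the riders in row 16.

733

25 rows total (5 × 5). Row 16: index ⌊(16-1)/5⌋ = 3 into route → RT29; (16-1) mod 5 = 0 into the melted columns → 05h.
So row 16 is (RT29, 05h, 733); riders = 733.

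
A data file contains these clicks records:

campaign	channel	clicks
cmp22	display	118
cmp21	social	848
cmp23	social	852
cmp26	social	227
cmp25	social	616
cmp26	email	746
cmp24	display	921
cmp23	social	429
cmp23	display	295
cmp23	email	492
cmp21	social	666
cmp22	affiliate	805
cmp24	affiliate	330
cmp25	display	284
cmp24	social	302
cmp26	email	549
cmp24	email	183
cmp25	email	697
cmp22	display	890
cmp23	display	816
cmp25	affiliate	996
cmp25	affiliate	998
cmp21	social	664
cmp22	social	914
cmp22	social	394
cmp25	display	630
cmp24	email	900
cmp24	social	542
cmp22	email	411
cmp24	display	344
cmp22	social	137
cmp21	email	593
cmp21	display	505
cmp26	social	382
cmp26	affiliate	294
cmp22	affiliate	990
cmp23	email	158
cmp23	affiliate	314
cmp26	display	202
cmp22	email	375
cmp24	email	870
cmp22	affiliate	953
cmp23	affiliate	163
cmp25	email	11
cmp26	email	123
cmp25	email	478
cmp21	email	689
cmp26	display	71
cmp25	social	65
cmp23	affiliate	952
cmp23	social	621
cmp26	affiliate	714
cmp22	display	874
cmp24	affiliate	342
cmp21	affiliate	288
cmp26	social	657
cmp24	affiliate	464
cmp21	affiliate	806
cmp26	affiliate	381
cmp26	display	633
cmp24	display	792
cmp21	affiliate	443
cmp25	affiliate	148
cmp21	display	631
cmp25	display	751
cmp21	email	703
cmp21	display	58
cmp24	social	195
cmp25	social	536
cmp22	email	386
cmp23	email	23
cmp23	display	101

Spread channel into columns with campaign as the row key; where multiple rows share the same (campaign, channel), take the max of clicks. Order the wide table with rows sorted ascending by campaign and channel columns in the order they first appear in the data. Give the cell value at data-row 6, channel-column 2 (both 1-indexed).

657

With rows sorted ascending by campaign, row 6 is campaign=cmp26. channel columns in first-appearance order: display, social, email, affiliate; column 2 is social.
Long rows with campaign=cmp26, channel=social: max(227, 382, 657) = 657.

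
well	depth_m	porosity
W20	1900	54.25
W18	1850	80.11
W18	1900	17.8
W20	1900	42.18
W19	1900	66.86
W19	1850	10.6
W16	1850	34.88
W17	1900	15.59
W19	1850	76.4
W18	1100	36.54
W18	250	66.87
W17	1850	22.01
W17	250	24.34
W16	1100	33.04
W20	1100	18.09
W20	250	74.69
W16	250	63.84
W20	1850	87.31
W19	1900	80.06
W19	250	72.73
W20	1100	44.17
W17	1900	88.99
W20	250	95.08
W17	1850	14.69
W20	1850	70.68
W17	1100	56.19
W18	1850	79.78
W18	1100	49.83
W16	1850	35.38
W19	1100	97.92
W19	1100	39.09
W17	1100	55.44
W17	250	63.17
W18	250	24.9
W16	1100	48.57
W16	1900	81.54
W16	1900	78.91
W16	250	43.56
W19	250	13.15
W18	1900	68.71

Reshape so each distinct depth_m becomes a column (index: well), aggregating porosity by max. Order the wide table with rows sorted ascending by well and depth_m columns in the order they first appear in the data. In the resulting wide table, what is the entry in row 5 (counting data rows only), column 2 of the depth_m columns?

87.31

With rows sorted ascending by well, row 5 is well=W20. depth_m columns in first-appearance order: 1900, 1850, 1100, 250; column 2 is 1850.
Long rows with well=W20, depth_m=1850: max(87.31, 70.68) = 87.31.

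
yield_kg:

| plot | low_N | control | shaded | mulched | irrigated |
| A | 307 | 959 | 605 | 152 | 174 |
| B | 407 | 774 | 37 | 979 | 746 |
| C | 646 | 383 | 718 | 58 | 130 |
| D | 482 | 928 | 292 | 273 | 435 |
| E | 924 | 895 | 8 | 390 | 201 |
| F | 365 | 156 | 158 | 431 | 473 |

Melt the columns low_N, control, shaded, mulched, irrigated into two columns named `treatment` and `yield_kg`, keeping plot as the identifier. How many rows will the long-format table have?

30

6 plot values × 5 melted columns = 30 rows.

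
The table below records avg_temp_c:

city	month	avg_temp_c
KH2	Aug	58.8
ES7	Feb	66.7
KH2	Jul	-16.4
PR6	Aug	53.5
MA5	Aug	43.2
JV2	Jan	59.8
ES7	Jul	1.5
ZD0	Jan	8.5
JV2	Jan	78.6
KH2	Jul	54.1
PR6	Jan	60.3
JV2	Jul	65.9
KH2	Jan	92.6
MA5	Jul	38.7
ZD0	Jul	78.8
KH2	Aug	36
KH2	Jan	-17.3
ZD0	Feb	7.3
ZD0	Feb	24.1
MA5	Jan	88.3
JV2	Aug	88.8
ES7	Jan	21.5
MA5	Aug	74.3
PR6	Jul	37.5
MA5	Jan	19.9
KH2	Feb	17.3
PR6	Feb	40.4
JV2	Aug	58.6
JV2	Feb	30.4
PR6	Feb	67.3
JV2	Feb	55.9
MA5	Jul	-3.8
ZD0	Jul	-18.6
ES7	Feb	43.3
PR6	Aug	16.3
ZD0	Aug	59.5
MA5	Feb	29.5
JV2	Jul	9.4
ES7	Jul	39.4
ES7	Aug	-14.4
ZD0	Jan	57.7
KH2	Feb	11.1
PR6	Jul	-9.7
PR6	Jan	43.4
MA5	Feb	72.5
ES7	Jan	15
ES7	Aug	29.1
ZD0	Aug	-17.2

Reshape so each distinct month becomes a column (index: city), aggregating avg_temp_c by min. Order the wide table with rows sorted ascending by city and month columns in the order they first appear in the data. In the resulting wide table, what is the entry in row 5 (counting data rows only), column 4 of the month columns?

With rows sorted ascending by city, row 5 is city=PR6. month columns in first-appearance order: Aug, Feb, Jul, Jan; column 4 is Jan.
Long rows with city=PR6, month=Jan: min(60.3, 43.4) = 43.4.

43.4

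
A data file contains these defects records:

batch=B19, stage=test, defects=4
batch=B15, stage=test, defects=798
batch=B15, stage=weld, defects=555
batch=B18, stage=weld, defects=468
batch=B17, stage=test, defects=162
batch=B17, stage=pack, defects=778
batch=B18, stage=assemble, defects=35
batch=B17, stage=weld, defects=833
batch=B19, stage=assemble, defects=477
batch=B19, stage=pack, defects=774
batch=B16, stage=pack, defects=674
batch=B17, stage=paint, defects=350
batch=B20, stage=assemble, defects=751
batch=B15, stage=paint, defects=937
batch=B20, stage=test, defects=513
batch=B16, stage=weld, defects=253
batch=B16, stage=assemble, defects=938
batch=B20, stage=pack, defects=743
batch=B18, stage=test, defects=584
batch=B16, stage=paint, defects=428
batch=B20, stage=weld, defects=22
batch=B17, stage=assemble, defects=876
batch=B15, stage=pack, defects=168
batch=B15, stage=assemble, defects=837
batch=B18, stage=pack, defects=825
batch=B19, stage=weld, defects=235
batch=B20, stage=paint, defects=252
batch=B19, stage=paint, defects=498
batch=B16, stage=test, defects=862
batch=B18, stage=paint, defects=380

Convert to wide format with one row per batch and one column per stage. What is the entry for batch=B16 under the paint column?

Wide layout: rows indexed by batch, columns are the 5 distinct stage values (test, weld, pack, assemble, paint).
Cell (batch=B16, stage=paint) draws from the long row where batch=B16 and stage=paint, which has defects=428.

428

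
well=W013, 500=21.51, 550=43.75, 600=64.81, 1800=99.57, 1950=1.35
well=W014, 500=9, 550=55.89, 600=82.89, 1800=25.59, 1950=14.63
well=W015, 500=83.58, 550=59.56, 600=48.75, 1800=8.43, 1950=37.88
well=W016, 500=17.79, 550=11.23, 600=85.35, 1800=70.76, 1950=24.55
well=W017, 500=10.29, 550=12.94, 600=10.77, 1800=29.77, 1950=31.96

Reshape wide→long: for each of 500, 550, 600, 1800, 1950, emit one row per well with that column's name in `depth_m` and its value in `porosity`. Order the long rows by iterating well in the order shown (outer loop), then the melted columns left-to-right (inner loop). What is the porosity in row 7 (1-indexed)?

25 rows total (5 × 5). Row 7: index ⌊(7-1)/5⌋ = 1 into well → W014; (7-1) mod 5 = 1 into the melted columns → 550.
So row 7 is (W014, 550, 55.89); porosity = 55.89.

55.89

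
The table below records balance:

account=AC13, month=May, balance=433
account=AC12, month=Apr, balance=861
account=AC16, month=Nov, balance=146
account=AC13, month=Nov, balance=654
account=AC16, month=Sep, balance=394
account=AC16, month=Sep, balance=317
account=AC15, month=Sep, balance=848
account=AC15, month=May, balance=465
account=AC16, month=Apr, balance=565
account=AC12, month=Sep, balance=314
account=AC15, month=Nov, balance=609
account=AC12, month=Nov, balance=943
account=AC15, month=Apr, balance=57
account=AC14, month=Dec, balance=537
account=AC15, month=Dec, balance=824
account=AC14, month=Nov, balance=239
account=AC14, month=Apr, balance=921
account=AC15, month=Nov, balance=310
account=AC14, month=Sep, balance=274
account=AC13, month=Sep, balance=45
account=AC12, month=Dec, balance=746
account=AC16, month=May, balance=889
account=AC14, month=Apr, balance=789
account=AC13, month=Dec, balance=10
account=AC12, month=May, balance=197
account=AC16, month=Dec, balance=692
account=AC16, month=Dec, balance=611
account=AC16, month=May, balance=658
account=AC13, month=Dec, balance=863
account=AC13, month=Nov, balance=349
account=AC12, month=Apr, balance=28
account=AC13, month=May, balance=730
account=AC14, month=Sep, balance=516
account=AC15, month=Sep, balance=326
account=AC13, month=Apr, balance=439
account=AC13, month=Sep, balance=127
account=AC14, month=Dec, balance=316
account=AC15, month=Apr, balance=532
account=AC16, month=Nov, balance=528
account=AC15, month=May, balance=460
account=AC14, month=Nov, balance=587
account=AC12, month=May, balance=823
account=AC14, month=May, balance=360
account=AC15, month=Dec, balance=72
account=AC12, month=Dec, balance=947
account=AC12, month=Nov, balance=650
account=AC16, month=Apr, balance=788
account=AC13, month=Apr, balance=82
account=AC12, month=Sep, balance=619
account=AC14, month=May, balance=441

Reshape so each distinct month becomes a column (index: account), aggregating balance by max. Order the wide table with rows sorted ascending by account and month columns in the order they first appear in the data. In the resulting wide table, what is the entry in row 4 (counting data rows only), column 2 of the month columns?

With rows sorted ascending by account, row 4 is account=AC15. month columns in first-appearance order: May, Apr, Nov, Sep, Dec; column 2 is Apr.
Long rows with account=AC15, month=Apr: max(57, 532) = 532.

532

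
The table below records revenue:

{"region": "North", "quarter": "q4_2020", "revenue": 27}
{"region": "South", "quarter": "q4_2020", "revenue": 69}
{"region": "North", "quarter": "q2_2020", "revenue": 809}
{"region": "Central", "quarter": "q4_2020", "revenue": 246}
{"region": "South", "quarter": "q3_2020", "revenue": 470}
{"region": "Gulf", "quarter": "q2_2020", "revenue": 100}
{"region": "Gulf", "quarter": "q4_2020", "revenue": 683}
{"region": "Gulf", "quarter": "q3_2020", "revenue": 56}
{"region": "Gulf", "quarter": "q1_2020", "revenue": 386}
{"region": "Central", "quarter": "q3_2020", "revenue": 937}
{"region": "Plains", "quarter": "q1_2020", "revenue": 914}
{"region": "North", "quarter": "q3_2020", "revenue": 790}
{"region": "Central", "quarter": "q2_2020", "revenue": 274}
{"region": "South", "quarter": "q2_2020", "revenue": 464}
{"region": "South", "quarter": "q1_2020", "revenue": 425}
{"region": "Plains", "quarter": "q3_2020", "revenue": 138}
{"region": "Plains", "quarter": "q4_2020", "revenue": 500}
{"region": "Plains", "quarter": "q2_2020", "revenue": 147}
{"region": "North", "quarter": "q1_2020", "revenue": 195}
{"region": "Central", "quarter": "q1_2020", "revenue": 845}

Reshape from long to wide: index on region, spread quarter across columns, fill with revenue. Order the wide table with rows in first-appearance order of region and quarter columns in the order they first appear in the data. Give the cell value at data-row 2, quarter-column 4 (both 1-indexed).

With rows in first-appearance order of region, row 2 is region=South. quarter columns in first-appearance order: q4_2020, q2_2020, q3_2020, q1_2020; column 4 is q1_2020.
Long rows with region=South, quarter=q1_2020: revenue = 425.

425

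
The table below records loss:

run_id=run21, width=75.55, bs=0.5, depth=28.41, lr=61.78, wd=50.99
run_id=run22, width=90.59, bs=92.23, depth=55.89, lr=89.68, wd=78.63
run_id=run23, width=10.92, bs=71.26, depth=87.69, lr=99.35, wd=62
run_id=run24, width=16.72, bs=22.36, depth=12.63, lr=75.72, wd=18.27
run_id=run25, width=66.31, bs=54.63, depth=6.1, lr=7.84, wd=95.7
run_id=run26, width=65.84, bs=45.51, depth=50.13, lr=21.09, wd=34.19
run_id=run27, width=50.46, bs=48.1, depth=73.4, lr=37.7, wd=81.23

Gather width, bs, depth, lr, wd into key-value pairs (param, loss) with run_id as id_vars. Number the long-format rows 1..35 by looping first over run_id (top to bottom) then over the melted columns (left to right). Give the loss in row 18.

12.63

35 rows total (7 × 5). Row 18: index ⌊(18-1)/5⌋ = 3 into run_id → run24; (18-1) mod 5 = 2 into the melted columns → depth.
So row 18 is (run24, depth, 12.63); loss = 12.63.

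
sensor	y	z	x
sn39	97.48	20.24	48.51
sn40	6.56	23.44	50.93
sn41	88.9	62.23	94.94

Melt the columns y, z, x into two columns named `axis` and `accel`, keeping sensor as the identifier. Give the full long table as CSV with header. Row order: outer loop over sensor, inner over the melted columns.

Each (sensor, column) pair becomes one row: 3 × 3 = 9 rows.
For example, (sn39, y) → accel=97.48.

sensor,axis,accel
sn39,y,97.48
sn39,z,20.24
sn39,x,48.51
sn40,y,6.56
sn40,z,23.44
sn40,x,50.93
sn41,y,88.9
sn41,z,62.23
sn41,x,94.94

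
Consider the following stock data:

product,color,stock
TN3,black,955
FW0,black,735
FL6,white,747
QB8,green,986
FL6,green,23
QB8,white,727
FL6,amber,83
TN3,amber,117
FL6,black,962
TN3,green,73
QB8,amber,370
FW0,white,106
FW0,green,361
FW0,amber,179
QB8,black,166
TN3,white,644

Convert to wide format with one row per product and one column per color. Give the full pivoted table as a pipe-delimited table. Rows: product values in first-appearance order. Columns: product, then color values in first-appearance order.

| product | black | white | green | amber |
| TN3 | 955 | 644 | 73 | 117 |
| FW0 | 735 | 106 | 361 | 179 |
| FL6 | 962 | 747 | 23 | 83 |
| QB8 | 166 | 727 | 986 | 370 |

Columns: product plus the 4 distinct color values (black, white, green, amber).
For example, row TN3 column black takes stock=955 from the long row (TN3, black).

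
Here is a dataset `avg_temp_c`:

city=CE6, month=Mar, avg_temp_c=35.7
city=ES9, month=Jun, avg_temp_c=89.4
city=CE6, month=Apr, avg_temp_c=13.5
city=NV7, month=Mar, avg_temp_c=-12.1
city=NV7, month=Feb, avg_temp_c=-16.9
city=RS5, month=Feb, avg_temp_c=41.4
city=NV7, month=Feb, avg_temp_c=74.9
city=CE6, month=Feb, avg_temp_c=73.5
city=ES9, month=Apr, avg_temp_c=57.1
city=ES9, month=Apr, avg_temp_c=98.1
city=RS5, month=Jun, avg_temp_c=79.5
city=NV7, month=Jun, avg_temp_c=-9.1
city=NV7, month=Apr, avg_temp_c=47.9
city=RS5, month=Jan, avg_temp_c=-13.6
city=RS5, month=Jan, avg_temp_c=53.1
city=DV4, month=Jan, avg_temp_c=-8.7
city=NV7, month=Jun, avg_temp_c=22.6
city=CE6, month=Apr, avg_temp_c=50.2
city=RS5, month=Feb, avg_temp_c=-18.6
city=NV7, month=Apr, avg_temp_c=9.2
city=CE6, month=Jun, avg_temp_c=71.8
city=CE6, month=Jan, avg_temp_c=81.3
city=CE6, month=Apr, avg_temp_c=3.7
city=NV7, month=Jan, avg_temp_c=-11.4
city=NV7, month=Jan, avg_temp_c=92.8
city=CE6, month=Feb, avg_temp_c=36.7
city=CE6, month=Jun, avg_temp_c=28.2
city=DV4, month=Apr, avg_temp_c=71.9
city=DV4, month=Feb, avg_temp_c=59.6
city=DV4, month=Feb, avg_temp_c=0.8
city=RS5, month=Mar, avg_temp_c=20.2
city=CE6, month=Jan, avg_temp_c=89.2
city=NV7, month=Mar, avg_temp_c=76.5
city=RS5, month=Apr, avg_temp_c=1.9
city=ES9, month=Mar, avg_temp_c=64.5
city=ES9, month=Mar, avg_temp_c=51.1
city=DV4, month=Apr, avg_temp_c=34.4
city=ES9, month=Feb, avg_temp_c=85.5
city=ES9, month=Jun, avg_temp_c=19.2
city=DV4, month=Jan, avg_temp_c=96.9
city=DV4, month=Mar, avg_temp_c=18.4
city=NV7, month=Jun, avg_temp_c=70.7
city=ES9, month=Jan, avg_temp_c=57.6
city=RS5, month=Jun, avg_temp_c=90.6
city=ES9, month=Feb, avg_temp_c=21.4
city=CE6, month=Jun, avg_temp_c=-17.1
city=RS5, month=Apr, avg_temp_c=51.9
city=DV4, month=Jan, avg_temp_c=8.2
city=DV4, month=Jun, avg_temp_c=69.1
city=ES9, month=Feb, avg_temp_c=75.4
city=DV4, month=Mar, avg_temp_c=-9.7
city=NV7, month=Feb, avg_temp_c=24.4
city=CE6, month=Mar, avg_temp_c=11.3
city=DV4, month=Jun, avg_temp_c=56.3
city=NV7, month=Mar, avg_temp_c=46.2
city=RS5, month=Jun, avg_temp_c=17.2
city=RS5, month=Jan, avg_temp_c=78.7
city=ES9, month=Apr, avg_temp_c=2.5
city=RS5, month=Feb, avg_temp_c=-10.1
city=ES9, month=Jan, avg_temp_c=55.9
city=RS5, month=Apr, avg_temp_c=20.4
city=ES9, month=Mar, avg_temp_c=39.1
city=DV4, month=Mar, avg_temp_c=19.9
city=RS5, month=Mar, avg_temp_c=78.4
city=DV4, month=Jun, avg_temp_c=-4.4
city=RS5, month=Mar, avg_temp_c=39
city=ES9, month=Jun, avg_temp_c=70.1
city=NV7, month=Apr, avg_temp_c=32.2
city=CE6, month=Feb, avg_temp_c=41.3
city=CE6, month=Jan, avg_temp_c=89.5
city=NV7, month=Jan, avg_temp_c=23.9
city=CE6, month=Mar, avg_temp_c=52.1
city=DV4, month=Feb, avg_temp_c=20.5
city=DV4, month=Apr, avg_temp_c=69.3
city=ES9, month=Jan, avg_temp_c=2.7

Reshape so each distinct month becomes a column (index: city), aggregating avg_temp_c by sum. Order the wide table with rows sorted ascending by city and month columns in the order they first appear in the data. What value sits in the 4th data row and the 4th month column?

82.4

With rows sorted ascending by city, row 4 is city=NV7. month columns in first-appearance order: Mar, Jun, Apr, Feb, Jan; column 4 is Feb.
Long rows with city=NV7, month=Feb: -16.9 + 74.9 + 24.4 = 82.4.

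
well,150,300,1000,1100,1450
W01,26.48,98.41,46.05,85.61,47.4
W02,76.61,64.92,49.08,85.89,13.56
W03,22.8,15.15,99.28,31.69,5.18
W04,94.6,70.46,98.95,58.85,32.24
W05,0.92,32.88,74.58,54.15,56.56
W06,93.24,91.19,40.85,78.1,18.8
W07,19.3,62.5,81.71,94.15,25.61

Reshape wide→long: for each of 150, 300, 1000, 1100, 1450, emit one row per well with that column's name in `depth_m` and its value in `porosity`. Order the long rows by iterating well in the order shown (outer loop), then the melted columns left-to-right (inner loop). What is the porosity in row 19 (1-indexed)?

35 rows total (7 × 5). Row 19: index ⌊(19-1)/5⌋ = 3 into well → W04; (19-1) mod 5 = 3 into the melted columns → 1100.
So row 19 is (W04, 1100, 58.85); porosity = 58.85.

58.85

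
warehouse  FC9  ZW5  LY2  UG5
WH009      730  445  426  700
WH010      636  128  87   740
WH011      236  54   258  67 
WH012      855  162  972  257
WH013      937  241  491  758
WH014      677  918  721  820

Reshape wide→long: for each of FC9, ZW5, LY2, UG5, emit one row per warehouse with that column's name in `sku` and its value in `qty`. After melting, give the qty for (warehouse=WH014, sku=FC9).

Unpivoting turns each (warehouse, wide-column) pair into one long row.
The wide cell at row WH014, column FC9 holds 677, so the long row (WH014, FC9) has qty=677.

677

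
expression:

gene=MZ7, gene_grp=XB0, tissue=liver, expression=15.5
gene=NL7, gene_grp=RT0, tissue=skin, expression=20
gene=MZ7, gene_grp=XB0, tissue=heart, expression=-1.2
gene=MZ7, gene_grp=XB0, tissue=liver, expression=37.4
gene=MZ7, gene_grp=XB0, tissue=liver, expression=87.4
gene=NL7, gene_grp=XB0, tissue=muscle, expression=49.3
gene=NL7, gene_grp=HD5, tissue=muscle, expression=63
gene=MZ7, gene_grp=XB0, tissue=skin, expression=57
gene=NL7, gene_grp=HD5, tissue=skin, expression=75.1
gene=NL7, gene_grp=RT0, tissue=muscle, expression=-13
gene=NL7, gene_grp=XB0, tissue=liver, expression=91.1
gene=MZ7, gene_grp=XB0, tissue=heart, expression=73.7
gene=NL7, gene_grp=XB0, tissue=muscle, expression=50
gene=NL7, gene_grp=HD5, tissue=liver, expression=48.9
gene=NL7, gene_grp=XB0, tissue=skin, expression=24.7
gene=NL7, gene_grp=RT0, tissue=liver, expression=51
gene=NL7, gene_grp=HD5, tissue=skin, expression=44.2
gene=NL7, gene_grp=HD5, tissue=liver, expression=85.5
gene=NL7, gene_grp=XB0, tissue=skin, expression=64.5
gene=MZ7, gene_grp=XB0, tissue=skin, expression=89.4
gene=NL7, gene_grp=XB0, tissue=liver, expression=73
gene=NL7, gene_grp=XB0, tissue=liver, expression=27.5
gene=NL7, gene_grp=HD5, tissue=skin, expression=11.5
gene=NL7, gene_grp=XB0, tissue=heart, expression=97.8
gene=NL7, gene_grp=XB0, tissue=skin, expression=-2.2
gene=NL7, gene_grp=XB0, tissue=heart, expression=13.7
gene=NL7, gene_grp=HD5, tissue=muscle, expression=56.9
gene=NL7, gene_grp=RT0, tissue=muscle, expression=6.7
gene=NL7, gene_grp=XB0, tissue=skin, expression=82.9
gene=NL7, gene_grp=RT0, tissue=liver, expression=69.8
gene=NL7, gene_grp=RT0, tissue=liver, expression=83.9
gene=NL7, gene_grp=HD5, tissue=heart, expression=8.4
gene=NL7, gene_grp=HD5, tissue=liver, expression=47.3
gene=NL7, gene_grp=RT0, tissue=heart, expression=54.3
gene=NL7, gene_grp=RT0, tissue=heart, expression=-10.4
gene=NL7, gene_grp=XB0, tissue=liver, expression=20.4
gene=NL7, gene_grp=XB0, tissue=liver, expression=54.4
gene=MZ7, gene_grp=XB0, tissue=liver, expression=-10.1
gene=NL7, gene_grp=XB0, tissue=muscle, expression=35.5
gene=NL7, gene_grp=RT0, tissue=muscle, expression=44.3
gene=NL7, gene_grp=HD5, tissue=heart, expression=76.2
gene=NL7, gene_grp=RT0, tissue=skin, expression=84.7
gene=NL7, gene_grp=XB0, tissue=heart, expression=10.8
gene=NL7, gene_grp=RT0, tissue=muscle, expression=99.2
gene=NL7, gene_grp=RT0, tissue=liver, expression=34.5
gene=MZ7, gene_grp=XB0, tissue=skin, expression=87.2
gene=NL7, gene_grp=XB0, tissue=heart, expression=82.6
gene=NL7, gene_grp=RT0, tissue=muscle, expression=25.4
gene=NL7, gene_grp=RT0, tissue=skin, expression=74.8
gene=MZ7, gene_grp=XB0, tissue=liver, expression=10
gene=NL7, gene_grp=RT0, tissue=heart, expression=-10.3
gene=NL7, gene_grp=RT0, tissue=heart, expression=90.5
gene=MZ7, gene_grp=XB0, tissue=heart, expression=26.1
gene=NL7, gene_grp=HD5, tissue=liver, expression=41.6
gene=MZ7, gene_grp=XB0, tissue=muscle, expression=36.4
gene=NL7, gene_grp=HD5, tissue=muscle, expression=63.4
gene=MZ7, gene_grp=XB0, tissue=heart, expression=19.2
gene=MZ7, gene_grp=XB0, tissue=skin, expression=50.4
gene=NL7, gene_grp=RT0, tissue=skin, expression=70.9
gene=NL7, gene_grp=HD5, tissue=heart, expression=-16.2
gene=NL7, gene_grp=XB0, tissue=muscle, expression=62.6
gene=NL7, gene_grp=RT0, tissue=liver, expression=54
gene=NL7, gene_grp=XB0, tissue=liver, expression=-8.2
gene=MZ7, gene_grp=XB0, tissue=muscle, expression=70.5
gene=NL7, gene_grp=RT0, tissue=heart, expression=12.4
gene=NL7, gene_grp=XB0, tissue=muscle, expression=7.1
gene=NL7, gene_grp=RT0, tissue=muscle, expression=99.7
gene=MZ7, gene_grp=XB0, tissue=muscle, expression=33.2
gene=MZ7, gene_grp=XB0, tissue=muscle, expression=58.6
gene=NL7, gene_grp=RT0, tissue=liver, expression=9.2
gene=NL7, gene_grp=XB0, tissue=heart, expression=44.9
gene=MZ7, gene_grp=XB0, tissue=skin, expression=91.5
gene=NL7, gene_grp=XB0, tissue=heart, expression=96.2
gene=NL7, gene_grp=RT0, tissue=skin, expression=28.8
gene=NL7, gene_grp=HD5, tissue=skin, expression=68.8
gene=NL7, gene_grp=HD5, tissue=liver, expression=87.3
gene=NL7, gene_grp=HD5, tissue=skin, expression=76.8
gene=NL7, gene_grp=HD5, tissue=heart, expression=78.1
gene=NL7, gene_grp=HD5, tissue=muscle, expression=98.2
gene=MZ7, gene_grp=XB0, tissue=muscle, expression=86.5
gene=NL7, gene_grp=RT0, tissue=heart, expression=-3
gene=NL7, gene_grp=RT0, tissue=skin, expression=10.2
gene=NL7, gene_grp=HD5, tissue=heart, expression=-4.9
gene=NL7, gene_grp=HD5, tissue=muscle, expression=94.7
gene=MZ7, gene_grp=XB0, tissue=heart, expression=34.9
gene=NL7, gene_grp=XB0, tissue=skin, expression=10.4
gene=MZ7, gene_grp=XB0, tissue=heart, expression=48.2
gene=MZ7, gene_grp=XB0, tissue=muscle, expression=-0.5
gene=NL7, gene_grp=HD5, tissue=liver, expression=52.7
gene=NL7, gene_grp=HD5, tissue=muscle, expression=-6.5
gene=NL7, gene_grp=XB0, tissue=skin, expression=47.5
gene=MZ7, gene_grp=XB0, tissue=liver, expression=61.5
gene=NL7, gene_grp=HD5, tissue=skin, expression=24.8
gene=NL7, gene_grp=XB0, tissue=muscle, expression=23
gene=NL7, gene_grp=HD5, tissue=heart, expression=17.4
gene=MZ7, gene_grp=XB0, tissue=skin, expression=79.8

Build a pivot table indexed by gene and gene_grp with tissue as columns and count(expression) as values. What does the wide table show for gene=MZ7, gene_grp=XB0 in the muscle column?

6

Rows with gene=MZ7, gene_grp=XB0 and tissue=muscle: expression values are 36.4, 70.5, 33.2, 58.6, 86.5, -0.5.
6 rows match — count = 6.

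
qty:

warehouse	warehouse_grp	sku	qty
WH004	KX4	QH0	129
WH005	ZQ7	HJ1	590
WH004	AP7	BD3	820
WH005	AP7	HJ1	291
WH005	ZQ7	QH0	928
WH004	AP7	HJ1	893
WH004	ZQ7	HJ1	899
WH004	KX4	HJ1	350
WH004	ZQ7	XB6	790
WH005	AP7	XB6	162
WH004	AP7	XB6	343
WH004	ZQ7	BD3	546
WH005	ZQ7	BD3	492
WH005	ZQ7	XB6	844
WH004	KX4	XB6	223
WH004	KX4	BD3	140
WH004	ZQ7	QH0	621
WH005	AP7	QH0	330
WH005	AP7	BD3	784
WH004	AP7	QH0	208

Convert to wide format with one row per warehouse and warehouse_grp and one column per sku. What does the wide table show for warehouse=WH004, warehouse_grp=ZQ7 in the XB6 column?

790

Wide layout: rows indexed by warehouse and warehouse_grp, columns are the 4 distinct sku values (QH0, HJ1, BD3, XB6).
Cell (warehouse=WH004, warehouse_grp=ZQ7, sku=XB6) draws from the long row where warehouse=WH004, warehouse_grp=ZQ7 and sku=XB6, which has qty=790.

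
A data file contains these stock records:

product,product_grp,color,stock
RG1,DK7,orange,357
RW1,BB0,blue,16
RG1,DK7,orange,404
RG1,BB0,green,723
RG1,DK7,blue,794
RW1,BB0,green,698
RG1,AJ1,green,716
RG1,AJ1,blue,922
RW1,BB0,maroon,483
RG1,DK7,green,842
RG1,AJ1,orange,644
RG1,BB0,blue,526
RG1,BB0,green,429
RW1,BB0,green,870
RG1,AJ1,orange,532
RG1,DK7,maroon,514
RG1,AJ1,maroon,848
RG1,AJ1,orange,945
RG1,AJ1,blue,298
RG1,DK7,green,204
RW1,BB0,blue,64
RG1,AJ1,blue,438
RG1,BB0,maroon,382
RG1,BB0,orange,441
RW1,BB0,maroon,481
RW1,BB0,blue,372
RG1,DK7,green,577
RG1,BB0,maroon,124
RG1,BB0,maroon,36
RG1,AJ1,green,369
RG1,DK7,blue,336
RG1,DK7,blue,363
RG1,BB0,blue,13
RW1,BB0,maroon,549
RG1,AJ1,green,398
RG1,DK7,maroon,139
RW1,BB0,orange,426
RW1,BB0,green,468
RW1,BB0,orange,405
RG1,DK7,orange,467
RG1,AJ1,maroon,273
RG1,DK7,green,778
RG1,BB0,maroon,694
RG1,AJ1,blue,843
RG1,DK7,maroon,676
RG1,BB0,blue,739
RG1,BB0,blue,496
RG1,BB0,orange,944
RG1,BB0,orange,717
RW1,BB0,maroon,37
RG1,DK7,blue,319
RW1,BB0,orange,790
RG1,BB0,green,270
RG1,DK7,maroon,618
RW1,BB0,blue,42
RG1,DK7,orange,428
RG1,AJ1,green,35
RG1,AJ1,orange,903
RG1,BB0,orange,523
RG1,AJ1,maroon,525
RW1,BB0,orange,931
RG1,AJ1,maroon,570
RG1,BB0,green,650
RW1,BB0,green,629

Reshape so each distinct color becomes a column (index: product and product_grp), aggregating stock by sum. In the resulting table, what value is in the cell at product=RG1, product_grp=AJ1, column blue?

2501

Rows with product=RG1, product_grp=AJ1 and color=blue: stock values are 922, 298, 438, 843.
922 + 298 + 438 + 843 = 2501.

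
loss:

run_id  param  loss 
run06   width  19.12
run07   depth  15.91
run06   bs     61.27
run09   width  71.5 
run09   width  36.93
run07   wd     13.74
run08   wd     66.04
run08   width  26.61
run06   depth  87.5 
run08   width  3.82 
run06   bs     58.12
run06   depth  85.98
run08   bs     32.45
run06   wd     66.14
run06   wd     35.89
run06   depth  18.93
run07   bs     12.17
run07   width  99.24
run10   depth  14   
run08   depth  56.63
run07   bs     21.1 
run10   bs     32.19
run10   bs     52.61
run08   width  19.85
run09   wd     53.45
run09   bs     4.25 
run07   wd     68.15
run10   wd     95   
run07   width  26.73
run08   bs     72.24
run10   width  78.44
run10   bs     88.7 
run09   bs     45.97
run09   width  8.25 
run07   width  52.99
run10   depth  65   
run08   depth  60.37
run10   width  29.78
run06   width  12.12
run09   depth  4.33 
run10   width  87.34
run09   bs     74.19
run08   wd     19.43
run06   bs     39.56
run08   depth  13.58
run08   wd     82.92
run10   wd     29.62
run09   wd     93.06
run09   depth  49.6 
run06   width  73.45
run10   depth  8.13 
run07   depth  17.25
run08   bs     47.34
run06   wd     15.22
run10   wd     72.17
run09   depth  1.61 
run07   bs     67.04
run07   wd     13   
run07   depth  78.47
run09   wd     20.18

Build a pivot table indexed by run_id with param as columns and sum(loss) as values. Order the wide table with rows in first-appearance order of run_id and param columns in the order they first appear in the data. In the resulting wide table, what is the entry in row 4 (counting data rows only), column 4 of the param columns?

With rows in first-appearance order of run_id, row 4 is run_id=run08. param columns in first-appearance order: width, depth, bs, wd; column 4 is wd.
Long rows with run_id=run08, param=wd: 66.04 + 19.43 + 82.92 = 168.39.

168.39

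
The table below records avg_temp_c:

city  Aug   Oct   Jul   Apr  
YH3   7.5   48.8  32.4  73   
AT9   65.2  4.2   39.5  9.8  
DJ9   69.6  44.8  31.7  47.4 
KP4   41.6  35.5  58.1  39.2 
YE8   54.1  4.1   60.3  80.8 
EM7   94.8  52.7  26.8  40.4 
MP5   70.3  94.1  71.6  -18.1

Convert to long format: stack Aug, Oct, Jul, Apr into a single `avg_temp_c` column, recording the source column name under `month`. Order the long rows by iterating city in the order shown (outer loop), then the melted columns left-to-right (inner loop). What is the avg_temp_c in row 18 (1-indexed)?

4.1

28 rows total (7 × 4). Row 18: index ⌊(18-1)/4⌋ = 4 into city → YE8; (18-1) mod 4 = 1 into the melted columns → Oct.
So row 18 is (YE8, Oct, 4.1); avg_temp_c = 4.1.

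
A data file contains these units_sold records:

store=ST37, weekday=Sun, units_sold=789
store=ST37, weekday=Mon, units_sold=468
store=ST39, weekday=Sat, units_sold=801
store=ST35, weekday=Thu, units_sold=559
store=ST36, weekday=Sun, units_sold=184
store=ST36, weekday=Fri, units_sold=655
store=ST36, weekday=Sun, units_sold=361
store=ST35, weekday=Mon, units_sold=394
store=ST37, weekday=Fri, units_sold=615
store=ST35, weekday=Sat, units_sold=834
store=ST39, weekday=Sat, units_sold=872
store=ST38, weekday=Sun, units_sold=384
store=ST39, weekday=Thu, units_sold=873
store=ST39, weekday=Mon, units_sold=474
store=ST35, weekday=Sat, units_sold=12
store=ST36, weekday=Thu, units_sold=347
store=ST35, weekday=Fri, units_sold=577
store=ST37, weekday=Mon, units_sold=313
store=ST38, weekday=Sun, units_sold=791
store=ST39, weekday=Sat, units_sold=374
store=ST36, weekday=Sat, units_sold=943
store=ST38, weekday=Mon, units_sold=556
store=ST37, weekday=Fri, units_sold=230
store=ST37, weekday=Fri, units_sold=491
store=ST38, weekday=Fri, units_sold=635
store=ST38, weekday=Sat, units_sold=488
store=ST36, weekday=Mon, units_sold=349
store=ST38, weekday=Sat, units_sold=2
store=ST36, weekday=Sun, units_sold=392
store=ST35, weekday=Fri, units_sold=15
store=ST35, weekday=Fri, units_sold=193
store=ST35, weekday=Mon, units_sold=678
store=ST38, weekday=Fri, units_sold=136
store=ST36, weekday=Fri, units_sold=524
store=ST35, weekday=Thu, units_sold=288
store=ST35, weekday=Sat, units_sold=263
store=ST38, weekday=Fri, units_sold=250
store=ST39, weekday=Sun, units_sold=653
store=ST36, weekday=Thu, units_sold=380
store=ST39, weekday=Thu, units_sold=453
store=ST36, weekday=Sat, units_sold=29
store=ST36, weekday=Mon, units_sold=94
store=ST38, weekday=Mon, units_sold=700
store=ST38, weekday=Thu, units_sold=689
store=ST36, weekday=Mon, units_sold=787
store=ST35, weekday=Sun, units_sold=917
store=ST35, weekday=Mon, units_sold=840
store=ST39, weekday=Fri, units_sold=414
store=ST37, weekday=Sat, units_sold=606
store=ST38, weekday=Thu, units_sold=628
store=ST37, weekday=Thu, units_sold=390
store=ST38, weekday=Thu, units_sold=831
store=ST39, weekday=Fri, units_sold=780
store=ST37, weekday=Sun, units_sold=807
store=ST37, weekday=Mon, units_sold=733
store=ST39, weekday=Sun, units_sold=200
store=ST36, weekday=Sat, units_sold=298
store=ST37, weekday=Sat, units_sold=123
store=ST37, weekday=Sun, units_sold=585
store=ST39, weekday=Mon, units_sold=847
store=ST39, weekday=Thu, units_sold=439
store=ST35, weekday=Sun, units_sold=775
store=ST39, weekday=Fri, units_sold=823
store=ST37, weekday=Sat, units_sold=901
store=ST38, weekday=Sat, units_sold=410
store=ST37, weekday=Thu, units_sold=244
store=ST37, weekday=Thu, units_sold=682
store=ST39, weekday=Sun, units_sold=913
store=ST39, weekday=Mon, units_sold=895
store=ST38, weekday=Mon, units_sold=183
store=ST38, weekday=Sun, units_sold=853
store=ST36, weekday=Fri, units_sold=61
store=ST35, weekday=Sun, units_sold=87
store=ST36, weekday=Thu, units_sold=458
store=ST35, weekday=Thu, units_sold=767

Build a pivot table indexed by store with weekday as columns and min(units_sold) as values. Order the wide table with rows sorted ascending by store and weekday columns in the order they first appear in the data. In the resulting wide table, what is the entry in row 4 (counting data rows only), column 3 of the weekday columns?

With rows sorted ascending by store, row 4 is store=ST38. weekday columns in first-appearance order: Sun, Mon, Sat, Thu, Fri; column 3 is Sat.
Long rows with store=ST38, weekday=Sat: min(488, 2, 410) = 2.

2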